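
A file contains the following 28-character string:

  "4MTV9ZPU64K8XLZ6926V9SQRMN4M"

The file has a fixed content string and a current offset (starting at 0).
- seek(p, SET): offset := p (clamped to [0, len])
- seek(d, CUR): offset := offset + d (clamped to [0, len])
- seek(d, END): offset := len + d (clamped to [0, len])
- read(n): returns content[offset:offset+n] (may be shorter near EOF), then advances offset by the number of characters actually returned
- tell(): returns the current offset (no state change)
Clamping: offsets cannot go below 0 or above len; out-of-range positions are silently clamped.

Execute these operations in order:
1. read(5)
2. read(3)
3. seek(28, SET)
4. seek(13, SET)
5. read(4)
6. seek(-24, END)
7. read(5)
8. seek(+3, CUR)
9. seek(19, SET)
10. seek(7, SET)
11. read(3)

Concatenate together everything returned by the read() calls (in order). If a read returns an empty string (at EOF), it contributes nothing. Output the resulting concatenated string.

Answer: 4MTV9ZPULZ699ZPU6U64

Derivation:
After 1 (read(5)): returned '4MTV9', offset=5
After 2 (read(3)): returned 'ZPU', offset=8
After 3 (seek(28, SET)): offset=28
After 4 (seek(13, SET)): offset=13
After 5 (read(4)): returned 'LZ69', offset=17
After 6 (seek(-24, END)): offset=4
After 7 (read(5)): returned '9ZPU6', offset=9
After 8 (seek(+3, CUR)): offset=12
After 9 (seek(19, SET)): offset=19
After 10 (seek(7, SET)): offset=7
After 11 (read(3)): returned 'U64', offset=10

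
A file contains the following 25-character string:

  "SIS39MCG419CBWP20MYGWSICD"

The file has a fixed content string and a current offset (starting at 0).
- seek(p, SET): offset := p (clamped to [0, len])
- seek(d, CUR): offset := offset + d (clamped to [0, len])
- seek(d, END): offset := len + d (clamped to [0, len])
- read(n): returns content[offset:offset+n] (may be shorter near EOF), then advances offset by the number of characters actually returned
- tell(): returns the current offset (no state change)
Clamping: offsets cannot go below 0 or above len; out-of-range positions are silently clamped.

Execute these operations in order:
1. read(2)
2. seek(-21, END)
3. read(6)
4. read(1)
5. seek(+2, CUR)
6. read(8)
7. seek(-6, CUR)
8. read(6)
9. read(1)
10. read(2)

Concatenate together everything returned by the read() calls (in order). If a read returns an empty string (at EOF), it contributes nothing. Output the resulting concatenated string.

After 1 (read(2)): returned 'SI', offset=2
After 2 (seek(-21, END)): offset=4
After 3 (read(6)): returned '9MCG41', offset=10
After 4 (read(1)): returned '9', offset=11
After 5 (seek(+2, CUR)): offset=13
After 6 (read(8)): returned 'WP20MYGW', offset=21
After 7 (seek(-6, CUR)): offset=15
After 8 (read(6)): returned '20MYGW', offset=21
After 9 (read(1)): returned 'S', offset=22
After 10 (read(2)): returned 'IC', offset=24

Answer: SI9MCG419WP20MYGW20MYGWSIC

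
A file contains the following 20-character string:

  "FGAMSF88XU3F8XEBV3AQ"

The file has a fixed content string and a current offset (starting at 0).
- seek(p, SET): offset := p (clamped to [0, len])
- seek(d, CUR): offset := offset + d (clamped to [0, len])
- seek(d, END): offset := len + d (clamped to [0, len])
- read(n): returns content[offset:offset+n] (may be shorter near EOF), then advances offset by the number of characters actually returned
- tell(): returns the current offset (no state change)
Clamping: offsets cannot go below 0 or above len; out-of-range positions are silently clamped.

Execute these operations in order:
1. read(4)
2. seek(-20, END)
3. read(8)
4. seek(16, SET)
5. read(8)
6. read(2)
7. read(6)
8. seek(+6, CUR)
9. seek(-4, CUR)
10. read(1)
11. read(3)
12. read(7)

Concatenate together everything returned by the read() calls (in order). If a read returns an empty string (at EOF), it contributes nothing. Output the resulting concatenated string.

Answer: FGAMFGAMSF88V3AQV3AQ

Derivation:
After 1 (read(4)): returned 'FGAM', offset=4
After 2 (seek(-20, END)): offset=0
After 3 (read(8)): returned 'FGAMSF88', offset=8
After 4 (seek(16, SET)): offset=16
After 5 (read(8)): returned 'V3AQ', offset=20
After 6 (read(2)): returned '', offset=20
After 7 (read(6)): returned '', offset=20
After 8 (seek(+6, CUR)): offset=20
After 9 (seek(-4, CUR)): offset=16
After 10 (read(1)): returned 'V', offset=17
After 11 (read(3)): returned '3AQ', offset=20
After 12 (read(7)): returned '', offset=20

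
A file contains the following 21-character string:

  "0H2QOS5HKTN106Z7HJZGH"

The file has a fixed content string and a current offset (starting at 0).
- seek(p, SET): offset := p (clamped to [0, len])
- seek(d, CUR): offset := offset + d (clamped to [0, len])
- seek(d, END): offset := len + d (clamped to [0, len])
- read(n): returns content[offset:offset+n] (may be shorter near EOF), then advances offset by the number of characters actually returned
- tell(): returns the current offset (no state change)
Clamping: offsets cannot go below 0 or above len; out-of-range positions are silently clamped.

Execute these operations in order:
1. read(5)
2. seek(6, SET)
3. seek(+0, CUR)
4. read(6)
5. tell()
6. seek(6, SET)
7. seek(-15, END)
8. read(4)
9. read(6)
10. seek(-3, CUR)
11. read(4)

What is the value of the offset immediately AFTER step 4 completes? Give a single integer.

Answer: 12

Derivation:
After 1 (read(5)): returned '0H2QO', offset=5
After 2 (seek(6, SET)): offset=6
After 3 (seek(+0, CUR)): offset=6
After 4 (read(6)): returned '5HKTN1', offset=12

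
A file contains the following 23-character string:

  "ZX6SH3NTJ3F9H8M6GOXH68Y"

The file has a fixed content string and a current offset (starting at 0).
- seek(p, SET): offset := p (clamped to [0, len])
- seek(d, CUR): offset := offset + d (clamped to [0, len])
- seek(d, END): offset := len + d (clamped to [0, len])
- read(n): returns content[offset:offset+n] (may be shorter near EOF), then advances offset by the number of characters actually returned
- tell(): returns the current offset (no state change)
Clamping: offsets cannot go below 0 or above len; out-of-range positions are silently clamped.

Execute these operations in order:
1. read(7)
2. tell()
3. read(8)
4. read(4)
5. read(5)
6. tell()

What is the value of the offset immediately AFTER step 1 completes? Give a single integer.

Answer: 7

Derivation:
After 1 (read(7)): returned 'ZX6SH3N', offset=7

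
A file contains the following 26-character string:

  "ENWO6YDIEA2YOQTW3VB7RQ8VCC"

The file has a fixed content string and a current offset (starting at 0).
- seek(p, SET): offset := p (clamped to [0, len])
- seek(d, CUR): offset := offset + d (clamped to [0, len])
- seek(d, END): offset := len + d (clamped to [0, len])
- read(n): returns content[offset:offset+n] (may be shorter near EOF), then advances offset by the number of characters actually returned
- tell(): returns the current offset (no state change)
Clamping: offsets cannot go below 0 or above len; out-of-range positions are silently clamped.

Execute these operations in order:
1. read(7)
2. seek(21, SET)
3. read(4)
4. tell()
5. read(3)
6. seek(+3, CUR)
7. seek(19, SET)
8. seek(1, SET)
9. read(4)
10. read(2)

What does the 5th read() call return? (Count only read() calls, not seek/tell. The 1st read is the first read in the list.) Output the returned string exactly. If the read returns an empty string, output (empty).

Answer: YD

Derivation:
After 1 (read(7)): returned 'ENWO6YD', offset=7
After 2 (seek(21, SET)): offset=21
After 3 (read(4)): returned 'Q8VC', offset=25
After 4 (tell()): offset=25
After 5 (read(3)): returned 'C', offset=26
After 6 (seek(+3, CUR)): offset=26
After 7 (seek(19, SET)): offset=19
After 8 (seek(1, SET)): offset=1
After 9 (read(4)): returned 'NWO6', offset=5
After 10 (read(2)): returned 'YD', offset=7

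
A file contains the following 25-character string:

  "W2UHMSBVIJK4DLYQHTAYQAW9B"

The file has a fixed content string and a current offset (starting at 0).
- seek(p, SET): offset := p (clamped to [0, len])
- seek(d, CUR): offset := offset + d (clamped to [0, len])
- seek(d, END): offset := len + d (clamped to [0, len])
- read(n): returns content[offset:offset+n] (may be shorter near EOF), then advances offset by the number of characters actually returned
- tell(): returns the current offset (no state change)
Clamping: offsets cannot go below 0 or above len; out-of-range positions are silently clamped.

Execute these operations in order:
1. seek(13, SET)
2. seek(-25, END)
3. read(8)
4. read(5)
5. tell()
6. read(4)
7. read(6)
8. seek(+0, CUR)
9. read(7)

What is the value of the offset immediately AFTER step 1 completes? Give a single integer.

After 1 (seek(13, SET)): offset=13

Answer: 13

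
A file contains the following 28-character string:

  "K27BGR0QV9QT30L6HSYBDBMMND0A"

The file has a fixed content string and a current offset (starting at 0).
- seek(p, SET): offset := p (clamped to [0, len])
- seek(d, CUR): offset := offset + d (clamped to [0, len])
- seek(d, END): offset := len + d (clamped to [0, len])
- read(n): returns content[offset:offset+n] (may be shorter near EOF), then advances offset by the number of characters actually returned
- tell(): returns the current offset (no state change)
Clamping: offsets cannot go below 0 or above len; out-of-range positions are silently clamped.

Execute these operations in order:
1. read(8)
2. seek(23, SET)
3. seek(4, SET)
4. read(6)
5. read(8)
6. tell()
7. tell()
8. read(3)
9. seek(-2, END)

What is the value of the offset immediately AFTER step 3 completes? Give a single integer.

After 1 (read(8)): returned 'K27BGR0Q', offset=8
After 2 (seek(23, SET)): offset=23
After 3 (seek(4, SET)): offset=4

Answer: 4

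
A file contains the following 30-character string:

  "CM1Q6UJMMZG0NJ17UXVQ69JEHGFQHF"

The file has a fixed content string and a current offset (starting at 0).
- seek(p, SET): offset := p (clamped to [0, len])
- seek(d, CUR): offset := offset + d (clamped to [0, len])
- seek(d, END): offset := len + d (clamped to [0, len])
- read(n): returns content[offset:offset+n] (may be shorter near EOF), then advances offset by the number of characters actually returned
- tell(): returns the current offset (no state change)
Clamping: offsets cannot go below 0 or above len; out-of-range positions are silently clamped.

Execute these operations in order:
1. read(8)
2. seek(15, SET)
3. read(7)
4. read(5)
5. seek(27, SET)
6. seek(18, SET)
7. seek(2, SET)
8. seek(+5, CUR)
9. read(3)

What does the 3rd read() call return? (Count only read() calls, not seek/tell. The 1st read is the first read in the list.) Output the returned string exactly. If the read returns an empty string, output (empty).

Answer: JEHGF

Derivation:
After 1 (read(8)): returned 'CM1Q6UJM', offset=8
After 2 (seek(15, SET)): offset=15
After 3 (read(7)): returned '7UXVQ69', offset=22
After 4 (read(5)): returned 'JEHGF', offset=27
After 5 (seek(27, SET)): offset=27
After 6 (seek(18, SET)): offset=18
After 7 (seek(2, SET)): offset=2
After 8 (seek(+5, CUR)): offset=7
After 9 (read(3)): returned 'MMZ', offset=10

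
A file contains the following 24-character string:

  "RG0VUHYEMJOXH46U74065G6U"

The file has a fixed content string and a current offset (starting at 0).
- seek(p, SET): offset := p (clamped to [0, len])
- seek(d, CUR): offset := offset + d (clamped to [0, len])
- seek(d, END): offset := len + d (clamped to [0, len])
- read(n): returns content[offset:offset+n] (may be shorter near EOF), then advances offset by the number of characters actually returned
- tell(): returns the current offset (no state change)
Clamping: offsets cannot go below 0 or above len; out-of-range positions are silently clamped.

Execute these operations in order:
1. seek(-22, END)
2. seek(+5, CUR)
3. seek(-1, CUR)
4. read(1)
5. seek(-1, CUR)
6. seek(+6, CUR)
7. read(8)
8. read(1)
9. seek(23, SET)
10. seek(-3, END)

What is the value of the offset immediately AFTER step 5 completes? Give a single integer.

After 1 (seek(-22, END)): offset=2
After 2 (seek(+5, CUR)): offset=7
After 3 (seek(-1, CUR)): offset=6
After 4 (read(1)): returned 'Y', offset=7
After 5 (seek(-1, CUR)): offset=6

Answer: 6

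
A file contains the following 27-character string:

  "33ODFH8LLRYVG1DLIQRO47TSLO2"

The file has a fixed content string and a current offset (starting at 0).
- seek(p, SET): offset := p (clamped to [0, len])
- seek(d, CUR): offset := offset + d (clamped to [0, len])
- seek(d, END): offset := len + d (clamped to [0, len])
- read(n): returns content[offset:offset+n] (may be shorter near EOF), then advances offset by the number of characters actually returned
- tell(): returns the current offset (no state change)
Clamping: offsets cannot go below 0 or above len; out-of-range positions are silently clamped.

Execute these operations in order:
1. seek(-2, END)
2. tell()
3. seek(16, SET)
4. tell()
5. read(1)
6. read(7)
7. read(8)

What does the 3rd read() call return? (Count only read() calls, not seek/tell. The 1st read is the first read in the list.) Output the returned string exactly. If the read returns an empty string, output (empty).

After 1 (seek(-2, END)): offset=25
After 2 (tell()): offset=25
After 3 (seek(16, SET)): offset=16
After 4 (tell()): offset=16
After 5 (read(1)): returned 'I', offset=17
After 6 (read(7)): returned 'QRO47TS', offset=24
After 7 (read(8)): returned 'LO2', offset=27

Answer: LO2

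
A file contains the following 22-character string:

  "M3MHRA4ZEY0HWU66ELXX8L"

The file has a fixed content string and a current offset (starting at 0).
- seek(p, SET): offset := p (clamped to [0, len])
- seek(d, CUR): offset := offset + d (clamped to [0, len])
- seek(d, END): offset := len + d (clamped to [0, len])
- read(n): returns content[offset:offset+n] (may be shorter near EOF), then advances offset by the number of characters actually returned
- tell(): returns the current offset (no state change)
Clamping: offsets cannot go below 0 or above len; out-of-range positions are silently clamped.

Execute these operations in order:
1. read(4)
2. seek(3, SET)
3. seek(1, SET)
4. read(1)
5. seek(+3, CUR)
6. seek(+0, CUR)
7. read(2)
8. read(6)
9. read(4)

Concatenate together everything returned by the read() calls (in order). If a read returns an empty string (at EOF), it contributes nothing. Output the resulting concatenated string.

After 1 (read(4)): returned 'M3MH', offset=4
After 2 (seek(3, SET)): offset=3
After 3 (seek(1, SET)): offset=1
After 4 (read(1)): returned '3', offset=2
After 5 (seek(+3, CUR)): offset=5
After 6 (seek(+0, CUR)): offset=5
After 7 (read(2)): returned 'A4', offset=7
After 8 (read(6)): returned 'ZEY0HW', offset=13
After 9 (read(4)): returned 'U66E', offset=17

Answer: M3MH3A4ZEY0HWU66E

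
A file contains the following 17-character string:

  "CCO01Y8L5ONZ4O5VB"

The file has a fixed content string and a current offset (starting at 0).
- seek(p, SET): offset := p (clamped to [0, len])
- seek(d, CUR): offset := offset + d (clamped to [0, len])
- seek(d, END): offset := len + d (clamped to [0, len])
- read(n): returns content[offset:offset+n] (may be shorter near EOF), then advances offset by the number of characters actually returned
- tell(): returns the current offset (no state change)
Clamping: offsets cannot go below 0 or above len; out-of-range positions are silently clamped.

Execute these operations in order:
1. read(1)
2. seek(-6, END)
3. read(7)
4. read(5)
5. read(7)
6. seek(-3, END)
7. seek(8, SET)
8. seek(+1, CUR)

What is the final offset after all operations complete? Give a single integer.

After 1 (read(1)): returned 'C', offset=1
After 2 (seek(-6, END)): offset=11
After 3 (read(7)): returned 'Z4O5VB', offset=17
After 4 (read(5)): returned '', offset=17
After 5 (read(7)): returned '', offset=17
After 6 (seek(-3, END)): offset=14
After 7 (seek(8, SET)): offset=8
After 8 (seek(+1, CUR)): offset=9

Answer: 9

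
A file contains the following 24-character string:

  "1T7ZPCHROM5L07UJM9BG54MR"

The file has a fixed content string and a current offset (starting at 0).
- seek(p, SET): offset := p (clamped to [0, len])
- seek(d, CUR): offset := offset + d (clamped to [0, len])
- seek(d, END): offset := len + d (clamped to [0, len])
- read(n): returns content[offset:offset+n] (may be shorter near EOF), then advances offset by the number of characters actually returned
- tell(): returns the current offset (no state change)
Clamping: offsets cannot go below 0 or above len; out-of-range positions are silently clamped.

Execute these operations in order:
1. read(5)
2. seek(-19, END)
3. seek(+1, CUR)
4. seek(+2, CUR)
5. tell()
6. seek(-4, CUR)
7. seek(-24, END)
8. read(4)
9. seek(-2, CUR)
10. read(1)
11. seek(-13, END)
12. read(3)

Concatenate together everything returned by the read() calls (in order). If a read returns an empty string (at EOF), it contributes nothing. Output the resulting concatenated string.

Answer: 1T7ZP1T7Z7L07

Derivation:
After 1 (read(5)): returned '1T7ZP', offset=5
After 2 (seek(-19, END)): offset=5
After 3 (seek(+1, CUR)): offset=6
After 4 (seek(+2, CUR)): offset=8
After 5 (tell()): offset=8
After 6 (seek(-4, CUR)): offset=4
After 7 (seek(-24, END)): offset=0
After 8 (read(4)): returned '1T7Z', offset=4
After 9 (seek(-2, CUR)): offset=2
After 10 (read(1)): returned '7', offset=3
After 11 (seek(-13, END)): offset=11
After 12 (read(3)): returned 'L07', offset=14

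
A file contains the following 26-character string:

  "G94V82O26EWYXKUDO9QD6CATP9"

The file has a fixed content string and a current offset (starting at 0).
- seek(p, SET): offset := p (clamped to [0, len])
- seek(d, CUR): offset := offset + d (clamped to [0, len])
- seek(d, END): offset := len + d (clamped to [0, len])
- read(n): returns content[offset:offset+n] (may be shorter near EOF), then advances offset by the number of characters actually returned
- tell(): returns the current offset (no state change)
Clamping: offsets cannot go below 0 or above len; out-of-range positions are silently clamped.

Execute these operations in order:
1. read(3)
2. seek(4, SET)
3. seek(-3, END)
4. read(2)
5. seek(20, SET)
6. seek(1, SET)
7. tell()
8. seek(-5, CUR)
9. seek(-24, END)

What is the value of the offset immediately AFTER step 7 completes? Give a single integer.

Answer: 1

Derivation:
After 1 (read(3)): returned 'G94', offset=3
After 2 (seek(4, SET)): offset=4
After 3 (seek(-3, END)): offset=23
After 4 (read(2)): returned 'TP', offset=25
After 5 (seek(20, SET)): offset=20
After 6 (seek(1, SET)): offset=1
After 7 (tell()): offset=1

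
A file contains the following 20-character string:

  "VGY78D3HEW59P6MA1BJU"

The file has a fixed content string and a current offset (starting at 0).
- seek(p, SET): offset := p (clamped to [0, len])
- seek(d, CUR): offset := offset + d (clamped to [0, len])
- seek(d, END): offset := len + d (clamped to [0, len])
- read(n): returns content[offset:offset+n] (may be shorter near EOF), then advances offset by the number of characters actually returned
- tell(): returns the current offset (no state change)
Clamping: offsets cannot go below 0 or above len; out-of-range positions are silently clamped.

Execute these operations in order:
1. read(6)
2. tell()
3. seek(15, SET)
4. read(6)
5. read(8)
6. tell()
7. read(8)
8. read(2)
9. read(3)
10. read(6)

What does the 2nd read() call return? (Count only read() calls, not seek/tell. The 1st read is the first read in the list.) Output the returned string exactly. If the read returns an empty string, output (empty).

Answer: A1BJU

Derivation:
After 1 (read(6)): returned 'VGY78D', offset=6
After 2 (tell()): offset=6
After 3 (seek(15, SET)): offset=15
After 4 (read(6)): returned 'A1BJU', offset=20
After 5 (read(8)): returned '', offset=20
After 6 (tell()): offset=20
After 7 (read(8)): returned '', offset=20
After 8 (read(2)): returned '', offset=20
After 9 (read(3)): returned '', offset=20
After 10 (read(6)): returned '', offset=20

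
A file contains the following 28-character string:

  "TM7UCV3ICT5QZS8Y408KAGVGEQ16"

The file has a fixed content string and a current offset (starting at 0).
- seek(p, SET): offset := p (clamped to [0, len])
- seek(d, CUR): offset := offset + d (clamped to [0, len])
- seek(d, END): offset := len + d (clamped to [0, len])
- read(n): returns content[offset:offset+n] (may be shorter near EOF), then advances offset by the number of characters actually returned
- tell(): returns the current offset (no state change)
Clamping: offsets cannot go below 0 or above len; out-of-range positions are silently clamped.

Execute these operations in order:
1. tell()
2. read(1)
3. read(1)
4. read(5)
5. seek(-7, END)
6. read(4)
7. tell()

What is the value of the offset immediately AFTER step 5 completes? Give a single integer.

After 1 (tell()): offset=0
After 2 (read(1)): returned 'T', offset=1
After 3 (read(1)): returned 'M', offset=2
After 4 (read(5)): returned '7UCV3', offset=7
After 5 (seek(-7, END)): offset=21

Answer: 21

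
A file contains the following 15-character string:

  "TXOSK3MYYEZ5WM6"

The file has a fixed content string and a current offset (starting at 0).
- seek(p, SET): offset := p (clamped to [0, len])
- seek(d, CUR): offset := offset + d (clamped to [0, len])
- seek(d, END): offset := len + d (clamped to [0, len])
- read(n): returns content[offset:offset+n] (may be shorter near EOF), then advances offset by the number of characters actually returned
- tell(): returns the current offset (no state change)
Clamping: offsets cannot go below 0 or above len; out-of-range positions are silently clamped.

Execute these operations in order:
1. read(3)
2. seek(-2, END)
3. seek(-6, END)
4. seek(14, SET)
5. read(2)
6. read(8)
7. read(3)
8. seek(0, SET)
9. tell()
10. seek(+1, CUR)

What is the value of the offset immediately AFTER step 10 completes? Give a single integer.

After 1 (read(3)): returned 'TXO', offset=3
After 2 (seek(-2, END)): offset=13
After 3 (seek(-6, END)): offset=9
After 4 (seek(14, SET)): offset=14
After 5 (read(2)): returned '6', offset=15
After 6 (read(8)): returned '', offset=15
After 7 (read(3)): returned '', offset=15
After 8 (seek(0, SET)): offset=0
After 9 (tell()): offset=0
After 10 (seek(+1, CUR)): offset=1

Answer: 1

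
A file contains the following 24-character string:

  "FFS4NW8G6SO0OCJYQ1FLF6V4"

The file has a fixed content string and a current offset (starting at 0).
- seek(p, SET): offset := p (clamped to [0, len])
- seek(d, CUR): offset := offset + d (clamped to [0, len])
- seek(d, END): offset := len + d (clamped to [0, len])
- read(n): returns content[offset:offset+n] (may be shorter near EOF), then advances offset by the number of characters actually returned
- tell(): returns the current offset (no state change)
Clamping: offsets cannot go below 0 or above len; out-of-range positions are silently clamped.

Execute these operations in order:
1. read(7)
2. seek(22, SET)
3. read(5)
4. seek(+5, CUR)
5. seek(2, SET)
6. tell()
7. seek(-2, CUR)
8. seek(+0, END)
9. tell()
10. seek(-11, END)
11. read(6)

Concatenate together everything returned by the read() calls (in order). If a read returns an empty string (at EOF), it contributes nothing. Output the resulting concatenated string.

Answer: FFS4NW8V4CJYQ1F

Derivation:
After 1 (read(7)): returned 'FFS4NW8', offset=7
After 2 (seek(22, SET)): offset=22
After 3 (read(5)): returned 'V4', offset=24
After 4 (seek(+5, CUR)): offset=24
After 5 (seek(2, SET)): offset=2
After 6 (tell()): offset=2
After 7 (seek(-2, CUR)): offset=0
After 8 (seek(+0, END)): offset=24
After 9 (tell()): offset=24
After 10 (seek(-11, END)): offset=13
After 11 (read(6)): returned 'CJYQ1F', offset=19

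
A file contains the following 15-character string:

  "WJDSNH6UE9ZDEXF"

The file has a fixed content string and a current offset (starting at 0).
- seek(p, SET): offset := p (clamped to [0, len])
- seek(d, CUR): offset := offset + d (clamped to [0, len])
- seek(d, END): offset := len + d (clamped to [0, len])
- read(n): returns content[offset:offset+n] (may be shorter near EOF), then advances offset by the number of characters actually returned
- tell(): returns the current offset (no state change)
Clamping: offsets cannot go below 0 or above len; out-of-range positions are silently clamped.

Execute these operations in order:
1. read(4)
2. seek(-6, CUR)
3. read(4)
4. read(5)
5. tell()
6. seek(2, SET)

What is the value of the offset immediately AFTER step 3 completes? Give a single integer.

After 1 (read(4)): returned 'WJDS', offset=4
After 2 (seek(-6, CUR)): offset=0
After 3 (read(4)): returned 'WJDS', offset=4

Answer: 4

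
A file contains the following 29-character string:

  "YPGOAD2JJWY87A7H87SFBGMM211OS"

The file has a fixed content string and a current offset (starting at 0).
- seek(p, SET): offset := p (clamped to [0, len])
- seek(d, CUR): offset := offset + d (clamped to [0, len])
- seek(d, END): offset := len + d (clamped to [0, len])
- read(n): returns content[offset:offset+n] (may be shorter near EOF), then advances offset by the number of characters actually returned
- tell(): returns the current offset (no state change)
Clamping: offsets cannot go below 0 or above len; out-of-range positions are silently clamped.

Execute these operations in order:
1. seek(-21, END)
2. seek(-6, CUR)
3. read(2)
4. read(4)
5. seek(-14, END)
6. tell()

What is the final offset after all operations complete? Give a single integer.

After 1 (seek(-21, END)): offset=8
After 2 (seek(-6, CUR)): offset=2
After 3 (read(2)): returned 'GO', offset=4
After 4 (read(4)): returned 'AD2J', offset=8
After 5 (seek(-14, END)): offset=15
After 6 (tell()): offset=15

Answer: 15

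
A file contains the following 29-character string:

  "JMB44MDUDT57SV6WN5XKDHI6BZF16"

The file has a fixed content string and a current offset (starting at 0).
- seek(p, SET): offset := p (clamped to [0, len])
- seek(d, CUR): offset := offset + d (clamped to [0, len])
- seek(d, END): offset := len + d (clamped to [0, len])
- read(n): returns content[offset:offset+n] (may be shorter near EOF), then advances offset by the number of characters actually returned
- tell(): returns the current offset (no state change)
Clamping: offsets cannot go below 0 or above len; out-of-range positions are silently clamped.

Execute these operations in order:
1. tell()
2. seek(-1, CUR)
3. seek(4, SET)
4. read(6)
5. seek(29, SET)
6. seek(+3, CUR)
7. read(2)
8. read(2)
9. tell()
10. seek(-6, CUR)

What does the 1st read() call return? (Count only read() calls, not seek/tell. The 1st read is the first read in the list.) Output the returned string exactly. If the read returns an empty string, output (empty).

Answer: 4MDUDT

Derivation:
After 1 (tell()): offset=0
After 2 (seek(-1, CUR)): offset=0
After 3 (seek(4, SET)): offset=4
After 4 (read(6)): returned '4MDUDT', offset=10
After 5 (seek(29, SET)): offset=29
After 6 (seek(+3, CUR)): offset=29
After 7 (read(2)): returned '', offset=29
After 8 (read(2)): returned '', offset=29
After 9 (tell()): offset=29
After 10 (seek(-6, CUR)): offset=23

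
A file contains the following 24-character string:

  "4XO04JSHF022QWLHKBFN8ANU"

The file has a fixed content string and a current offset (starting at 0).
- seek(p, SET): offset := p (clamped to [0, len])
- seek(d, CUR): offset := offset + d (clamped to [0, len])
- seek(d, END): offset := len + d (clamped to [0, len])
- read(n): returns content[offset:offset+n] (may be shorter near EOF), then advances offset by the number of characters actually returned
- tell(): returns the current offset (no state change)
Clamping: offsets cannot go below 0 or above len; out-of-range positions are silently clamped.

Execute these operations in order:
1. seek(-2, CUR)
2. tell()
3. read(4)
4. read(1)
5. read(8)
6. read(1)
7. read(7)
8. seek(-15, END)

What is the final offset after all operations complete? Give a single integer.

After 1 (seek(-2, CUR)): offset=0
After 2 (tell()): offset=0
After 3 (read(4)): returned '4XO0', offset=4
After 4 (read(1)): returned '4', offset=5
After 5 (read(8)): returned 'JSHF022Q', offset=13
After 6 (read(1)): returned 'W', offset=14
After 7 (read(7)): returned 'LHKBFN8', offset=21
After 8 (seek(-15, END)): offset=9

Answer: 9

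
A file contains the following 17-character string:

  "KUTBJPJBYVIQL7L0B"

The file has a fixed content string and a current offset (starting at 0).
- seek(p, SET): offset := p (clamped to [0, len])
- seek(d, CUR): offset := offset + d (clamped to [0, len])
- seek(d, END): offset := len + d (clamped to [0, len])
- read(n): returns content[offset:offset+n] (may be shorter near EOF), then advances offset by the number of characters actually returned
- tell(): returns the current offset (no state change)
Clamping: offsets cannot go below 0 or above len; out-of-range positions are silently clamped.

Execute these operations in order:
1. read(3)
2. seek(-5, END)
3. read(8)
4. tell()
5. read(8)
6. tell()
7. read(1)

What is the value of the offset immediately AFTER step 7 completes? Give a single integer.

Answer: 17

Derivation:
After 1 (read(3)): returned 'KUT', offset=3
After 2 (seek(-5, END)): offset=12
After 3 (read(8)): returned 'L7L0B', offset=17
After 4 (tell()): offset=17
After 5 (read(8)): returned '', offset=17
After 6 (tell()): offset=17
After 7 (read(1)): returned '', offset=17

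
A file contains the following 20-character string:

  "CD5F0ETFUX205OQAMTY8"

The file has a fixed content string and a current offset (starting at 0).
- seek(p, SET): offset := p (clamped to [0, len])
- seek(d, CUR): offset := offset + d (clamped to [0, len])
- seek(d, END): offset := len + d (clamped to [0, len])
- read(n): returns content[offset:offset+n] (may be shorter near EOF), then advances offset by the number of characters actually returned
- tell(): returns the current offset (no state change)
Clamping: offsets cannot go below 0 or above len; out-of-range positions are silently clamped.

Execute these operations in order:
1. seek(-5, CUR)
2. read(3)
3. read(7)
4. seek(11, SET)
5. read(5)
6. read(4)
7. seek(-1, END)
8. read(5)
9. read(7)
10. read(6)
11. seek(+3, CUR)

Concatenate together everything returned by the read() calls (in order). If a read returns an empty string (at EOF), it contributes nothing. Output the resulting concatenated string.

After 1 (seek(-5, CUR)): offset=0
After 2 (read(3)): returned 'CD5', offset=3
After 3 (read(7)): returned 'F0ETFUX', offset=10
After 4 (seek(11, SET)): offset=11
After 5 (read(5)): returned '05OQA', offset=16
After 6 (read(4)): returned 'MTY8', offset=20
After 7 (seek(-1, END)): offset=19
After 8 (read(5)): returned '8', offset=20
After 9 (read(7)): returned '', offset=20
After 10 (read(6)): returned '', offset=20
After 11 (seek(+3, CUR)): offset=20

Answer: CD5F0ETFUX05OQAMTY88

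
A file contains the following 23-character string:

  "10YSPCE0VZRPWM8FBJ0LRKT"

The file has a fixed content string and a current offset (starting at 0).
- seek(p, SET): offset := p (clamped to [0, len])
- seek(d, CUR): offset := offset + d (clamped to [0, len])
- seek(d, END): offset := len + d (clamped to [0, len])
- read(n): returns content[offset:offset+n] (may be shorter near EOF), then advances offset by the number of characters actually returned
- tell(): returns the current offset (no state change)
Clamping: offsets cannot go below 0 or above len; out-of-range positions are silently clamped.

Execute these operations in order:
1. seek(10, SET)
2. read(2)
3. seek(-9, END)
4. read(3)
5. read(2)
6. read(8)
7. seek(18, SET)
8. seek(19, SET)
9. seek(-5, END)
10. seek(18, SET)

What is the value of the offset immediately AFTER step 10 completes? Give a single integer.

After 1 (seek(10, SET)): offset=10
After 2 (read(2)): returned 'RP', offset=12
After 3 (seek(-9, END)): offset=14
After 4 (read(3)): returned '8FB', offset=17
After 5 (read(2)): returned 'J0', offset=19
After 6 (read(8)): returned 'LRKT', offset=23
After 7 (seek(18, SET)): offset=18
After 8 (seek(19, SET)): offset=19
After 9 (seek(-5, END)): offset=18
After 10 (seek(18, SET)): offset=18

Answer: 18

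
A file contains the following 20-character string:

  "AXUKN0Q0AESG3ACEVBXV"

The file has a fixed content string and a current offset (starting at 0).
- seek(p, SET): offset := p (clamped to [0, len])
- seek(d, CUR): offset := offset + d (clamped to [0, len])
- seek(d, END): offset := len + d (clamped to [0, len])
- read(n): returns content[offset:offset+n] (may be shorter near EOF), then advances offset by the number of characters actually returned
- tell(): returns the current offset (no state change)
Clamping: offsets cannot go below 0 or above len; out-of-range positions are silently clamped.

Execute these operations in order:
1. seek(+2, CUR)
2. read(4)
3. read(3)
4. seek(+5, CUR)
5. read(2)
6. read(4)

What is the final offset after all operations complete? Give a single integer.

After 1 (seek(+2, CUR)): offset=2
After 2 (read(4)): returned 'UKN0', offset=6
After 3 (read(3)): returned 'Q0A', offset=9
After 4 (seek(+5, CUR)): offset=14
After 5 (read(2)): returned 'CE', offset=16
After 6 (read(4)): returned 'VBXV', offset=20

Answer: 20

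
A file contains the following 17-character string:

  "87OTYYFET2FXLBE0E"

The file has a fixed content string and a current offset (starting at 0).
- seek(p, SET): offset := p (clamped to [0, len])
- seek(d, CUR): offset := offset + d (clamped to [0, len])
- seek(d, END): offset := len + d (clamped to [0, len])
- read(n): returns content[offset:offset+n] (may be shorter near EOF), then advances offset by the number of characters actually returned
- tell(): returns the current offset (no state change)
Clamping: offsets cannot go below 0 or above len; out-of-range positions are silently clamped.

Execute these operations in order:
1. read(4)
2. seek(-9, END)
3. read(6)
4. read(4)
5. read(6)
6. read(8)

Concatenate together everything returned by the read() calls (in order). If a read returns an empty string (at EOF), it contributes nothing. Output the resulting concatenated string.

After 1 (read(4)): returned '87OT', offset=4
After 2 (seek(-9, END)): offset=8
After 3 (read(6)): returned 'T2FXLB', offset=14
After 4 (read(4)): returned 'E0E', offset=17
After 5 (read(6)): returned '', offset=17
After 6 (read(8)): returned '', offset=17

Answer: 87OTT2FXLBE0E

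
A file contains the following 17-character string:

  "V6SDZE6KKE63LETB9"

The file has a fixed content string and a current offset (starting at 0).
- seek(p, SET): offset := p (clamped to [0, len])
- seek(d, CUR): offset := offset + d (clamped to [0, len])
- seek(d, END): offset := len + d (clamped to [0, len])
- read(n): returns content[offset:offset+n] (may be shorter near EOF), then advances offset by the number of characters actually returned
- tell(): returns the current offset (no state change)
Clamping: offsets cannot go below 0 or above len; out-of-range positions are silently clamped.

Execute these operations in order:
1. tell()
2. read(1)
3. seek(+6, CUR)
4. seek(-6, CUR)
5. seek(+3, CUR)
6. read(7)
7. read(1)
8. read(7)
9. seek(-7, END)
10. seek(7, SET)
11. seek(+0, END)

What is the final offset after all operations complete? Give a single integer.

Answer: 17

Derivation:
After 1 (tell()): offset=0
After 2 (read(1)): returned 'V', offset=1
After 3 (seek(+6, CUR)): offset=7
After 4 (seek(-6, CUR)): offset=1
After 5 (seek(+3, CUR)): offset=4
After 6 (read(7)): returned 'ZE6KKE6', offset=11
After 7 (read(1)): returned '3', offset=12
After 8 (read(7)): returned 'LETB9', offset=17
After 9 (seek(-7, END)): offset=10
After 10 (seek(7, SET)): offset=7
After 11 (seek(+0, END)): offset=17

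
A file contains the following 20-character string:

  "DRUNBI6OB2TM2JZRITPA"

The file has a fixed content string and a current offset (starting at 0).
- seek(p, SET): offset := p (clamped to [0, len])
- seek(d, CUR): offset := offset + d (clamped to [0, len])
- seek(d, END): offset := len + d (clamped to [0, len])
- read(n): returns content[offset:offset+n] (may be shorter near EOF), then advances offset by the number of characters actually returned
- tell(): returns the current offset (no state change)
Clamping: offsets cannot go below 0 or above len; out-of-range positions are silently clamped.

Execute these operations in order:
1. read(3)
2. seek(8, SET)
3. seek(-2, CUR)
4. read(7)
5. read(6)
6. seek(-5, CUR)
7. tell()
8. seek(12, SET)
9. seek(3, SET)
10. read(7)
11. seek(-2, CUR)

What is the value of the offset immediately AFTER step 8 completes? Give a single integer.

After 1 (read(3)): returned 'DRU', offset=3
After 2 (seek(8, SET)): offset=8
After 3 (seek(-2, CUR)): offset=6
After 4 (read(7)): returned '6OB2TM2', offset=13
After 5 (read(6)): returned 'JZRITP', offset=19
After 6 (seek(-5, CUR)): offset=14
After 7 (tell()): offset=14
After 8 (seek(12, SET)): offset=12

Answer: 12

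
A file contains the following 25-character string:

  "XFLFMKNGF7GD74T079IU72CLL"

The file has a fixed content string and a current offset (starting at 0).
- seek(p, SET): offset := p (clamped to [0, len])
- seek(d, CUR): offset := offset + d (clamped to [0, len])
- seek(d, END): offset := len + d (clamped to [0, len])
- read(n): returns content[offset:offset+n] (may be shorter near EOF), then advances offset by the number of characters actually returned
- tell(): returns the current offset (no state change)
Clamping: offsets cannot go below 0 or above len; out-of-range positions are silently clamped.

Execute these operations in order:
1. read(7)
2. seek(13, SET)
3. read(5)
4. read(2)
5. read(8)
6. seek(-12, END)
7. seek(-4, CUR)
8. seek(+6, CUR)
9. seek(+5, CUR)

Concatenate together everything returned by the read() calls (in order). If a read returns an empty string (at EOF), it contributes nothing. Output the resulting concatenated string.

Answer: XFLFMKN4T079IU72CLL

Derivation:
After 1 (read(7)): returned 'XFLFMKN', offset=7
After 2 (seek(13, SET)): offset=13
After 3 (read(5)): returned '4T079', offset=18
After 4 (read(2)): returned 'IU', offset=20
After 5 (read(8)): returned '72CLL', offset=25
After 6 (seek(-12, END)): offset=13
After 7 (seek(-4, CUR)): offset=9
After 8 (seek(+6, CUR)): offset=15
After 9 (seek(+5, CUR)): offset=20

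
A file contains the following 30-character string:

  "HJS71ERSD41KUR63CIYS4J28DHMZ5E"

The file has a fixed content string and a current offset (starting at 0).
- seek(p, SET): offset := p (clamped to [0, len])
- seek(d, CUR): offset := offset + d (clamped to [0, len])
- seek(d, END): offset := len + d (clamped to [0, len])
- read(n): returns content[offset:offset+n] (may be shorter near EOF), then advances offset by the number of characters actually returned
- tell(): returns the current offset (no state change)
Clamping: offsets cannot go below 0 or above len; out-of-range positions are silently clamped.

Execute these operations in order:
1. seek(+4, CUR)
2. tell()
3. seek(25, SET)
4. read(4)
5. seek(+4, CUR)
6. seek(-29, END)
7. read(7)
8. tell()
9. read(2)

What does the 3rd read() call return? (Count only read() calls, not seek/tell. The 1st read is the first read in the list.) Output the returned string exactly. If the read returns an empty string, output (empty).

Answer: D4

Derivation:
After 1 (seek(+4, CUR)): offset=4
After 2 (tell()): offset=4
After 3 (seek(25, SET)): offset=25
After 4 (read(4)): returned 'HMZ5', offset=29
After 5 (seek(+4, CUR)): offset=30
After 6 (seek(-29, END)): offset=1
After 7 (read(7)): returned 'JS71ERS', offset=8
After 8 (tell()): offset=8
After 9 (read(2)): returned 'D4', offset=10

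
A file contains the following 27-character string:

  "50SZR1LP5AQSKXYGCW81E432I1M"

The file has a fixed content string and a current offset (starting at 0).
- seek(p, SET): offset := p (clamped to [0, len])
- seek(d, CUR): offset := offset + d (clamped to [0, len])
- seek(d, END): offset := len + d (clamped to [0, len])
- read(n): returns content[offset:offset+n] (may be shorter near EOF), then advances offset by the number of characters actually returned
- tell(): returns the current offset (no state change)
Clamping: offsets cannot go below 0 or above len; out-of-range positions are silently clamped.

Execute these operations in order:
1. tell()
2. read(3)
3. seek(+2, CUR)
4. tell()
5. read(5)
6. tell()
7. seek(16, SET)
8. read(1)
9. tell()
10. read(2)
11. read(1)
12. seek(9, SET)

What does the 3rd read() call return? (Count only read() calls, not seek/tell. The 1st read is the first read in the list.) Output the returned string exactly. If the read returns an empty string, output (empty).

After 1 (tell()): offset=0
After 2 (read(3)): returned '50S', offset=3
After 3 (seek(+2, CUR)): offset=5
After 4 (tell()): offset=5
After 5 (read(5)): returned '1LP5A', offset=10
After 6 (tell()): offset=10
After 7 (seek(16, SET)): offset=16
After 8 (read(1)): returned 'C', offset=17
After 9 (tell()): offset=17
After 10 (read(2)): returned 'W8', offset=19
After 11 (read(1)): returned '1', offset=20
After 12 (seek(9, SET)): offset=9

Answer: C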